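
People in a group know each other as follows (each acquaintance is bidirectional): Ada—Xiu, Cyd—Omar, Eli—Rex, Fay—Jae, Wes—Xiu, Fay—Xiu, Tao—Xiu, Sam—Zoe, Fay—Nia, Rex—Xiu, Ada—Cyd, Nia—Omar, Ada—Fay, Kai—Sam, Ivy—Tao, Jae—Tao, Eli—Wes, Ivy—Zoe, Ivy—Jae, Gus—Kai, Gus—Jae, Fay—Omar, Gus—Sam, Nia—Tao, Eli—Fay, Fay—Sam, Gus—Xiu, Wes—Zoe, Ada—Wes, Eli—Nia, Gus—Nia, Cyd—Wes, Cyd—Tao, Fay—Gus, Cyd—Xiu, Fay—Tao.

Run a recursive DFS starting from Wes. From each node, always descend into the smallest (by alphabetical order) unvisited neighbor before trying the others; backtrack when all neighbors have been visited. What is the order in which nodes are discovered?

Wes, Ada, Cyd, Omar, Fay, Eli, Nia, Gus, Jae, Ivy, Tao, Xiu, Rex, Zoe, Sam, Kai

Visit Wes
Wes → Ada
Ada → Cyd
Cyd → Omar
Omar → Fay
Fay → Eli
Eli → Nia
Nia → Gus
Gus → Jae
Jae → Ivy
Ivy → Tao
Tao → Xiu
Xiu → Rex
Ivy → Zoe
Zoe → Sam
Sam → Kai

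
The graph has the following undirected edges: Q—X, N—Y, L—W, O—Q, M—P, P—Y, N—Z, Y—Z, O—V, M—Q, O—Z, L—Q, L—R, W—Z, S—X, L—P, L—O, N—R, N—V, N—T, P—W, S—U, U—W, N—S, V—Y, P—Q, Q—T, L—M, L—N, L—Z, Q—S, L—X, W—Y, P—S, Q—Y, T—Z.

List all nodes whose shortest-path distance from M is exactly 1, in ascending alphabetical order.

Level 0: M
Level 1: L, P, Q
Level 2: N, O, R, S, T, W, X, Y, Z
Level 3: U, V

L, P, Q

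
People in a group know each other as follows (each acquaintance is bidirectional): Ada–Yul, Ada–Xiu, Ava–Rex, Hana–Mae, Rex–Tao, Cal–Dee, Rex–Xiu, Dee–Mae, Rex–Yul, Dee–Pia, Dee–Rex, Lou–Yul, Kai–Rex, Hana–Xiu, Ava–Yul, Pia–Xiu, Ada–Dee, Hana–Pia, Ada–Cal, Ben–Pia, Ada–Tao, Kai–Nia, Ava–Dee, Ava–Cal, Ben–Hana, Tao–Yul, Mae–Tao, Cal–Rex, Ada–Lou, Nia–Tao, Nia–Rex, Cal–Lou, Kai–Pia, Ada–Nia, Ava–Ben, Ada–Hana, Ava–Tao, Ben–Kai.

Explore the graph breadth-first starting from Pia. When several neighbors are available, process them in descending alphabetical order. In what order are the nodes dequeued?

Pia, Xiu, Kai, Hana, Dee, Ben, Rex, Ada, Nia, Mae, Cal, Ava, Yul, Tao, Lou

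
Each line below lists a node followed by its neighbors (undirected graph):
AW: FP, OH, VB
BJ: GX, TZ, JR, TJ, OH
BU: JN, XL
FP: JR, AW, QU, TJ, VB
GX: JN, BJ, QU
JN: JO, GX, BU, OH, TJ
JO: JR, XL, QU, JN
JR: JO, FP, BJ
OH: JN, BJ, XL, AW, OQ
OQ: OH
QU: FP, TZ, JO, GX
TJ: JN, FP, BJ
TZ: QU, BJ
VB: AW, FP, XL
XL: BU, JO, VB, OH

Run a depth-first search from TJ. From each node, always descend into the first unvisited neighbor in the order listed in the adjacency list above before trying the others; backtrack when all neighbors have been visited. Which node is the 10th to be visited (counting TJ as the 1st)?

QU

Visit TJ
TJ → JN
JN → JO
JO → JR
JR → FP
FP → AW
AW → OH
OH → BJ
BJ → GX
GX → QU
QU → TZ
OH → XL
XL → BU
XL → VB
OH → OQ

Visit order: TJ, JN, JO, JR, FP, AW, OH, BJ, GX, QU, TZ, XL, BU, VB, OQ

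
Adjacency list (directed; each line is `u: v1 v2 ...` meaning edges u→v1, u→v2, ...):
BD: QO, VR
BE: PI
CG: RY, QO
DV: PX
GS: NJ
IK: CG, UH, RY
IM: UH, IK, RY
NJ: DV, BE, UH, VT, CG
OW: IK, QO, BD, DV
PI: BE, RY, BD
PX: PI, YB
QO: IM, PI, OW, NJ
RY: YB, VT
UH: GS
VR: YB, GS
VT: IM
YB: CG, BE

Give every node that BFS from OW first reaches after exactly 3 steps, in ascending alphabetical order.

BE, GS, VT, YB

Level 0: OW
Level 1: BD, DV, IK, QO
Level 2: CG, IM, NJ, PI, PX, RY, UH, VR
Level 3: BE, GS, VT, YB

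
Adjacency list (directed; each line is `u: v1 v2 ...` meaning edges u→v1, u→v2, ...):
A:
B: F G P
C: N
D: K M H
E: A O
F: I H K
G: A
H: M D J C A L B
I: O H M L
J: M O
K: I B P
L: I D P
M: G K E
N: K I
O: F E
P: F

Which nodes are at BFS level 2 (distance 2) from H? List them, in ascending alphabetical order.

E, F, G, I, K, N, O, P

Level 0: H
Level 1: A, B, C, D, J, L, M
Level 2: E, F, G, I, K, N, O, P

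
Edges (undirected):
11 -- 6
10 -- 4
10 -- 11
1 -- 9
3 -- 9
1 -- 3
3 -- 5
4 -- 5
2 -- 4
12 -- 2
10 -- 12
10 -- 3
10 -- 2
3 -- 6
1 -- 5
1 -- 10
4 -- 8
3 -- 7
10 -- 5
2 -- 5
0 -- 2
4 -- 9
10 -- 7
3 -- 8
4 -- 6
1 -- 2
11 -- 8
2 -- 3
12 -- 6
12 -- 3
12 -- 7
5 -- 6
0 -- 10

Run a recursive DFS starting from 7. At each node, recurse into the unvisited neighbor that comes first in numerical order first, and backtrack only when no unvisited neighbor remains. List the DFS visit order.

Visit 7
7 → 3
3 → 1
1 → 2
2 → 0
0 → 10
10 → 4
4 → 5
5 → 6
6 → 11
11 → 8
6 → 12
4 → 9

7 3 1 2 0 10 4 5 6 11 8 12 9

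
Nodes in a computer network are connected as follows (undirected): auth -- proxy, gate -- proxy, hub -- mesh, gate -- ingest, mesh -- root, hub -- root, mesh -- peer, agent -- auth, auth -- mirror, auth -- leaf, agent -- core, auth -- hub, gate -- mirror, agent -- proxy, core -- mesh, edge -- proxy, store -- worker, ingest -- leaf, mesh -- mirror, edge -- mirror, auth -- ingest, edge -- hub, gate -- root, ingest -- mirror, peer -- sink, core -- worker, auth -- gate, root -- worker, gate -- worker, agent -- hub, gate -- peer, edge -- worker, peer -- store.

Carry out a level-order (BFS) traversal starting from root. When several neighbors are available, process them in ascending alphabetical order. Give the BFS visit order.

root, gate, hub, mesh, worker, auth, ingest, mirror, peer, proxy, agent, edge, core, store, leaf, sink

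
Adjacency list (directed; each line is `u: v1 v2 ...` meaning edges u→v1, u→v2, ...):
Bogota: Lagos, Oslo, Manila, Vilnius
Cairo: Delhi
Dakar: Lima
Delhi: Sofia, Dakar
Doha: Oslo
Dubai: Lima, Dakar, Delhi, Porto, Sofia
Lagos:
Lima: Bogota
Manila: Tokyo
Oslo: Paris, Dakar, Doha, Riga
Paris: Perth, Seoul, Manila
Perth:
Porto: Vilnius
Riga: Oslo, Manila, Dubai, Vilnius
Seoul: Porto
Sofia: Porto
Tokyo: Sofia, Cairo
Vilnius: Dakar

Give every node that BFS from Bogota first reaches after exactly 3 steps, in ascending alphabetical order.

Level 0: Bogota
Level 1: Lagos, Manila, Oslo, Vilnius
Level 2: Dakar, Doha, Paris, Riga, Tokyo
Level 3: Cairo, Dubai, Lima, Perth, Seoul, Sofia
Level 4: Delhi, Porto

Cairo, Dubai, Lima, Perth, Seoul, Sofia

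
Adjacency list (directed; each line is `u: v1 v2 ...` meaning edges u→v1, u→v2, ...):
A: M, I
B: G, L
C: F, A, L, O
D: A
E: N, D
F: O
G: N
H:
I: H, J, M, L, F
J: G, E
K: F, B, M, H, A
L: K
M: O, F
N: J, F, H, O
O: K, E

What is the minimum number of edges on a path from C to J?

Level 0: C
Level 1: A, F, L, O
Level 2: E, I, K, M
Level 3: B, D, H, J, N
Level 4: G
J first appears at level 3.

3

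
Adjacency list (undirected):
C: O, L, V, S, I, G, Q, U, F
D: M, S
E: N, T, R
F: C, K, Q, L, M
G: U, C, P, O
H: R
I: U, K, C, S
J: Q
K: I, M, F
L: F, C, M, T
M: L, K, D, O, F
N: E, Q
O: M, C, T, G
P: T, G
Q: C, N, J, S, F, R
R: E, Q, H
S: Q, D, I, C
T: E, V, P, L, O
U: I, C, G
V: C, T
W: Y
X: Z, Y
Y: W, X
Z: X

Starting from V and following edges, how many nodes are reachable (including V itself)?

20

BFS from V visits: V, C, T, F, G, I, L, O, Q, S, U, E, P, K, M, J, N, R, D, H
Reachable nodes: 20 of 24 total.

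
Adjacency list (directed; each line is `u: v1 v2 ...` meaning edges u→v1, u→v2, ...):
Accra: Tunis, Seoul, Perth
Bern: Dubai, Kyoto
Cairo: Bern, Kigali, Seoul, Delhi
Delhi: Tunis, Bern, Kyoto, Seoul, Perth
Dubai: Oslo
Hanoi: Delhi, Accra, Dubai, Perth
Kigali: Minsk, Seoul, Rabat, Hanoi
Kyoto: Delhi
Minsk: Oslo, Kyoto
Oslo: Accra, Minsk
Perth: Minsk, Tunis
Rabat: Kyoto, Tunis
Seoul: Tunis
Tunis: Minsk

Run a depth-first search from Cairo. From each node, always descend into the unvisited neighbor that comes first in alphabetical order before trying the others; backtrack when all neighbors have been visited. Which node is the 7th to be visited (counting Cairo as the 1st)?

Minsk

Visit Cairo
Cairo → Bern
Bern → Dubai
Dubai → Oslo
Oslo → Accra
Accra → Perth
Perth → Minsk
Minsk → Kyoto
Kyoto → Delhi
Delhi → Seoul
Seoul → Tunis
Cairo → Kigali
Kigali → Hanoi
Kigali → Rabat

Visit order: Cairo, Bern, Dubai, Oslo, Accra, Perth, Minsk, Kyoto, Delhi, Seoul, Tunis, Kigali, Hanoi, Rabat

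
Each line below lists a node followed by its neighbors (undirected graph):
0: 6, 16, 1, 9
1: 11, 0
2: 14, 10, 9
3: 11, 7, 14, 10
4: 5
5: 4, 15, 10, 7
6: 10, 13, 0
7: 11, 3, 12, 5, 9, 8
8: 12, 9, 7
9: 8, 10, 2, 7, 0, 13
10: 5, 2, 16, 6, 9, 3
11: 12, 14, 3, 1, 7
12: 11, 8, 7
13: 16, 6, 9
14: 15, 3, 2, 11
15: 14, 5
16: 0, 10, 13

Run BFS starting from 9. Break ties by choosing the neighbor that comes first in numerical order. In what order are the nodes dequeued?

9, 0, 2, 7, 8, 10, 13, 1, 6, 16, 14, 3, 5, 11, 12, 15, 4

Visit 9; enqueue 0, 2, 7, 8, 10, 13 → queue [0, 2, 7, 8, 10, 13]
Visit 0; enqueue 1, 6, 16 → queue [2, 7, 8, 10, 13, 1, 6, 16]
Visit 2; enqueue 14 → queue [7, 8, 10, 13, 1, 6, 16, 14]
Visit 7; enqueue 3, 5, 11, 12 → queue [8, 10, 13, 1, 6, 16, 14, 3, 5, 11, 12]
Visit 8 → queue [10, 13, 1, 6, 16, 14, 3, 5, 11, 12]
Visit 10 → queue [13, 1, 6, 16, 14, 3, 5, 11, 12]
Visit 13 → queue [1, 6, 16, 14, 3, 5, 11, 12]
Visit 1 → queue [6, 16, 14, 3, 5, 11, 12]
Visit 6 → queue [16, 14, 3, 5, 11, 12]
Visit 16 → queue [14, 3, 5, 11, 12]
Visit 14; enqueue 15 → queue [3, 5, 11, 12, 15]
Visit 3 → queue [5, 11, 12, 15]
Visit 5; enqueue 4 → queue [11, 12, 15, 4]
Visit 11 → queue [12, 15, 4]
Visit 12 → queue [15, 4]
Visit 15 → queue [4]
Visit 4 → queue []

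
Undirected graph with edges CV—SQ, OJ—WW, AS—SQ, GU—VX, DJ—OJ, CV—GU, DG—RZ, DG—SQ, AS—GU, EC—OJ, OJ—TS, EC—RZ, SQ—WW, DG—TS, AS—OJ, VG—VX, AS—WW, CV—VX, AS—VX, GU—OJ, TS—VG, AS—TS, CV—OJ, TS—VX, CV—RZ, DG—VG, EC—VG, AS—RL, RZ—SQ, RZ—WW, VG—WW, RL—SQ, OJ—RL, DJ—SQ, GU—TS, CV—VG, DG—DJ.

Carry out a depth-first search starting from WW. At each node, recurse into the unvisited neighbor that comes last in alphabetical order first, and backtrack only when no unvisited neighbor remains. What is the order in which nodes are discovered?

WW, VG, VX, TS, OJ, RL, SQ, RZ, EC, DG, DJ, CV, GU, AS

Visit WW
WW → VG
VG → VX
VX → TS
TS → OJ
OJ → RL
RL → SQ
SQ → RZ
RZ → EC
RZ → DG
DG → DJ
RZ → CV
CV → GU
GU → AS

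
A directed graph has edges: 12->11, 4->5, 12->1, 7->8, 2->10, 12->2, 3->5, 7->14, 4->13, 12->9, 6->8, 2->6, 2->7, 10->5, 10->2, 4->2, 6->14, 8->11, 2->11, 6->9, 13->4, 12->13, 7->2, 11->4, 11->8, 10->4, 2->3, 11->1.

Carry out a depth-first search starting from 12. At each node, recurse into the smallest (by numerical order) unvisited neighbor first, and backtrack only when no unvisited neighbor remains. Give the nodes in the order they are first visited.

12 → 1 → 2 → 3 → 5 → 6 → 8 → 11 → 4 → 13 → 9 → 14 → 7 → 10

Visit 12
12 → 1
12 → 2
2 → 3
3 → 5
2 → 6
6 → 8
8 → 11
11 → 4
4 → 13
6 → 9
6 → 14
2 → 7
2 → 10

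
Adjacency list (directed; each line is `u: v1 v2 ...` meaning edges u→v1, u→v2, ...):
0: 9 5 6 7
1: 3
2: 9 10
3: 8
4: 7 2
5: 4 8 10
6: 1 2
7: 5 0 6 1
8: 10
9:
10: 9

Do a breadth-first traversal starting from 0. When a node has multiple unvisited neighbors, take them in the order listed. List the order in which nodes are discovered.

0 9 5 6 7 4 8 10 1 2 3

Visit 0; enqueue 9, 5, 6, 7 → queue [9, 5, 6, 7]
Visit 9 → queue [5, 6, 7]
Visit 5; enqueue 4, 8, 10 → queue [6, 7, 4, 8, 10]
Visit 6; enqueue 1, 2 → queue [7, 4, 8, 10, 1, 2]
Visit 7 → queue [4, 8, 10, 1, 2]
Visit 4 → queue [8, 10, 1, 2]
Visit 8 → queue [10, 1, 2]
Visit 10 → queue [1, 2]
Visit 1; enqueue 3 → queue [2, 3]
Visit 2 → queue [3]
Visit 3 → queue []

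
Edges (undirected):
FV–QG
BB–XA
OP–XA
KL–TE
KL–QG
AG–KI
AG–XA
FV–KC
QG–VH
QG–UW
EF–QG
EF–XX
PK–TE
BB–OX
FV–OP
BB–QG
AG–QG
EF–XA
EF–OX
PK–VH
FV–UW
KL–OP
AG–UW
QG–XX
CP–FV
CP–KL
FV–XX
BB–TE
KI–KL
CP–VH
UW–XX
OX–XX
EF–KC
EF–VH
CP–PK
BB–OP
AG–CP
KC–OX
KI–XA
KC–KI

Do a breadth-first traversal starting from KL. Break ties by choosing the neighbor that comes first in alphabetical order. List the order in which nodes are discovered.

KL, CP, KI, OP, QG, TE, AG, FV, PK, VH, KC, XA, BB, EF, UW, XX, OX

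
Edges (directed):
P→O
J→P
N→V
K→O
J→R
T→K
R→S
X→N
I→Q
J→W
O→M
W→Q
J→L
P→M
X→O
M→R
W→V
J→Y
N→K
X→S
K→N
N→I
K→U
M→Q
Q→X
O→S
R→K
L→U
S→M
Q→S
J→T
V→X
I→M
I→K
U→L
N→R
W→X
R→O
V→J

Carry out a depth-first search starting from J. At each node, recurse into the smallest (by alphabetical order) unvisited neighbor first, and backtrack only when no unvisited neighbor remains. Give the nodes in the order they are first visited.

J, L, U, P, M, Q, S, X, N, I, K, O, R, V, T, W, Y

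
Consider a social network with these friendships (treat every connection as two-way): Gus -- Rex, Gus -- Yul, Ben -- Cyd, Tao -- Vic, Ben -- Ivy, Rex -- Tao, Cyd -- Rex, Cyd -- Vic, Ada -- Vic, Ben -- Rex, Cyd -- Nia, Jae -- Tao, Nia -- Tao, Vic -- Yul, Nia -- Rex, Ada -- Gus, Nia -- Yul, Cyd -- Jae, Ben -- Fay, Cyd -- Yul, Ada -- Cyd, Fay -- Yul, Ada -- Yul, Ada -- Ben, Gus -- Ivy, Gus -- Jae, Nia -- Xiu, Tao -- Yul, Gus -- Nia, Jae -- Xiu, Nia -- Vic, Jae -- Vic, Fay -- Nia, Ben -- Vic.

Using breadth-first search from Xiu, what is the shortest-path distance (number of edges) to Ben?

Level 0: Xiu
Level 1: Jae, Nia
Level 2: Cyd, Fay, Gus, Rex, Tao, Vic, Yul
Level 3: Ada, Ben, Ivy
Ben first appears at level 3.

3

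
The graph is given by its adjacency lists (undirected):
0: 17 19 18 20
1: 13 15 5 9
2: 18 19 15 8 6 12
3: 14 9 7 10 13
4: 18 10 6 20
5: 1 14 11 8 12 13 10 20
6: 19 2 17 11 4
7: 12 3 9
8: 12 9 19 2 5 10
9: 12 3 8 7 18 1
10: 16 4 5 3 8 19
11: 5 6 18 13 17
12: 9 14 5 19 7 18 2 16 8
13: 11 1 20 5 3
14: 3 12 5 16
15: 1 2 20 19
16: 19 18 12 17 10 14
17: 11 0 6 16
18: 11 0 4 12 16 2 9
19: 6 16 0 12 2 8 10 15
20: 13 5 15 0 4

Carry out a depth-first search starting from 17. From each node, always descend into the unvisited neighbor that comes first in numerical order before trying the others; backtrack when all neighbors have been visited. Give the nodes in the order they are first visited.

17 → 0 → 18 → 2 → 6 → 4 → 10 → 3 → 7 → 9 → 1 → 5 → 8 → 12 → 14 → 16 → 19 → 15 → 20 → 13 → 11

Visit 17
17 → 0
0 → 18
18 → 2
2 → 6
6 → 4
4 → 10
10 → 3
3 → 7
7 → 9
9 → 1
1 → 5
5 → 8
8 → 12
12 → 14
14 → 16
16 → 19
19 → 15
15 → 20
20 → 13
13 → 11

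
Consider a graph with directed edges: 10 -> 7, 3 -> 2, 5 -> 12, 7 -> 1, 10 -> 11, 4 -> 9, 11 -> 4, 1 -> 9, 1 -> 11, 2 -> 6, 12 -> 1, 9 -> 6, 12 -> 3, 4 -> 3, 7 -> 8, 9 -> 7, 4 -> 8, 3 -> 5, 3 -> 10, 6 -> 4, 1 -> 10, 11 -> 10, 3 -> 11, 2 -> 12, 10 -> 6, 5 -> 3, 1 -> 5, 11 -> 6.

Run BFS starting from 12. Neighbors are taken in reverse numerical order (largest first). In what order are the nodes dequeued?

12 3 1 11 10 5 2 9 6 4 7 8

Visit 12; enqueue 3, 1 → queue [3, 1]
Visit 3; enqueue 11, 10, 5, 2 → queue [1, 11, 10, 5, 2]
Visit 1; enqueue 9 → queue [11, 10, 5, 2, 9]
Visit 11; enqueue 6, 4 → queue [10, 5, 2, 9, 6, 4]
Visit 10; enqueue 7 → queue [5, 2, 9, 6, 4, 7]
Visit 5 → queue [2, 9, 6, 4, 7]
Visit 2 → queue [9, 6, 4, 7]
Visit 9 → queue [6, 4, 7]
Visit 6 → queue [4, 7]
Visit 4; enqueue 8 → queue [7, 8]
Visit 7 → queue [8]
Visit 8 → queue []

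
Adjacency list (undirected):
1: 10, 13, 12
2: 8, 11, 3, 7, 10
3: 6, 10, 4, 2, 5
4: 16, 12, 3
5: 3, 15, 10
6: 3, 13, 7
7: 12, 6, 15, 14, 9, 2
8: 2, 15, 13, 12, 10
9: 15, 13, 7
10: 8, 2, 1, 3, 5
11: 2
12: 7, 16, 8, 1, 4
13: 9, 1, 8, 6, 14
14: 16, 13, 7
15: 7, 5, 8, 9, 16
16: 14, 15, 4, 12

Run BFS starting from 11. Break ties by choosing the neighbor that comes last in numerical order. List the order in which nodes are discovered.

11 -> 2 -> 10 -> 8 -> 7 -> 3 -> 5 -> 1 -> 15 -> 13 -> 12 -> 14 -> 9 -> 6 -> 4 -> 16

Visit 11; enqueue 2 → queue [2]
Visit 2; enqueue 10, 8, 7, 3 → queue [10, 8, 7, 3]
Visit 10; enqueue 5, 1 → queue [8, 7, 3, 5, 1]
Visit 8; enqueue 15, 13, 12 → queue [7, 3, 5, 1, 15, 13, 12]
Visit 7; enqueue 14, 9, 6 → queue [3, 5, 1, 15, 13, 12, 14, 9, 6]
Visit 3; enqueue 4 → queue [5, 1, 15, 13, 12, 14, 9, 6, 4]
Visit 5 → queue [1, 15, 13, 12, 14, 9, 6, 4]
Visit 1 → queue [15, 13, 12, 14, 9, 6, 4]
Visit 15; enqueue 16 → queue [13, 12, 14, 9, 6, 4, 16]
Visit 13 → queue [12, 14, 9, 6, 4, 16]
Visit 12 → queue [14, 9, 6, 4, 16]
Visit 14 → queue [9, 6, 4, 16]
Visit 9 → queue [6, 4, 16]
Visit 6 → queue [4, 16]
Visit 4 → queue [16]
Visit 16 → queue []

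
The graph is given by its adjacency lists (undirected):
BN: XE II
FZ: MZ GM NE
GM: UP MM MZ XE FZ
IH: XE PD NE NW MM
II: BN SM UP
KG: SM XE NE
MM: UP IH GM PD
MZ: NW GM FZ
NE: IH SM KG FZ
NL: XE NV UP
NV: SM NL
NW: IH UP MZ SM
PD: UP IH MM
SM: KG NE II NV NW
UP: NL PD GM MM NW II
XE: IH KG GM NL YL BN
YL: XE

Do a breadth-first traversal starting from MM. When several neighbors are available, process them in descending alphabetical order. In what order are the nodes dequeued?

MM, UP, PD, IH, GM, NW, NL, II, XE, NE, MZ, FZ, SM, NV, BN, YL, KG

Visit MM; enqueue UP, PD, IH, GM → queue [UP, PD, IH, GM]
Visit UP; enqueue NW, NL, II → queue [PD, IH, GM, NW, NL, II]
Visit PD → queue [IH, GM, NW, NL, II]
Visit IH; enqueue XE, NE → queue [GM, NW, NL, II, XE, NE]
Visit GM; enqueue MZ, FZ → queue [NW, NL, II, XE, NE, MZ, FZ]
Visit NW; enqueue SM → queue [NL, II, XE, NE, MZ, FZ, SM]
Visit NL; enqueue NV → queue [II, XE, NE, MZ, FZ, SM, NV]
Visit II; enqueue BN → queue [XE, NE, MZ, FZ, SM, NV, BN]
Visit XE; enqueue YL, KG → queue [NE, MZ, FZ, SM, NV, BN, YL, KG]
Visit NE → queue [MZ, FZ, SM, NV, BN, YL, KG]
Visit MZ → queue [FZ, SM, NV, BN, YL, KG]
Visit FZ → queue [SM, NV, BN, YL, KG]
Visit SM → queue [NV, BN, YL, KG]
Visit NV → queue [BN, YL, KG]
Visit BN → queue [YL, KG]
Visit YL → queue [KG]
Visit KG → queue []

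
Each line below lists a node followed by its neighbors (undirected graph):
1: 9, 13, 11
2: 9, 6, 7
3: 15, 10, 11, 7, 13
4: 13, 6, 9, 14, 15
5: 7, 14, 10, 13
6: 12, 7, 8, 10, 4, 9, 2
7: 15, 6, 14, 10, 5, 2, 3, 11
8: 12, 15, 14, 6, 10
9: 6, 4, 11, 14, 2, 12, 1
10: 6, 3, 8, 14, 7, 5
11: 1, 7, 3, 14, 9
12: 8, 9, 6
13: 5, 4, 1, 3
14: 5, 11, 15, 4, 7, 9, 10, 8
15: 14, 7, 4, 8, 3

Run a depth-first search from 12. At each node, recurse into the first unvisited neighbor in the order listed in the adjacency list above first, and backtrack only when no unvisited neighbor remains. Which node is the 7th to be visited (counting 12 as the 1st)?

6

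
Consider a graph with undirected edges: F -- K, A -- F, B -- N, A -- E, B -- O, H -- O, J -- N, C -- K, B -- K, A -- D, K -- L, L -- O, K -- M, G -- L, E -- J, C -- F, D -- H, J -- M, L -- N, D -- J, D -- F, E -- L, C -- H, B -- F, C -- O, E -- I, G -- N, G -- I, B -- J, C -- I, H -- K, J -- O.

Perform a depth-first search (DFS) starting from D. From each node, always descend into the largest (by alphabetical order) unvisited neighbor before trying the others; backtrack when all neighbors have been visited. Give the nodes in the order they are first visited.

D → J → O → L → N → G → I → E → A → F → K → M → H → C → B

Visit D
D → J
J → O
O → L
L → N
N → G
G → I
I → E
E → A
A → F
F → K
K → M
K → H
H → C
K → B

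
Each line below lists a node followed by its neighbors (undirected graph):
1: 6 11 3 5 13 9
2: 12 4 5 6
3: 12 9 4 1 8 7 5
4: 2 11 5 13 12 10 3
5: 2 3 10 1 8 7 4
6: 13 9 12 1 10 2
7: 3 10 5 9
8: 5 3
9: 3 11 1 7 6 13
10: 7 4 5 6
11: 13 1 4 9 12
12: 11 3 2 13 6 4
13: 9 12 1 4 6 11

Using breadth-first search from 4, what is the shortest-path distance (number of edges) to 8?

2

Level 0: 4
Level 1: 2, 3, 5, 10, 11, 12, 13
Level 2: 1, 6, 7, 8, 9
8 first appears at level 2.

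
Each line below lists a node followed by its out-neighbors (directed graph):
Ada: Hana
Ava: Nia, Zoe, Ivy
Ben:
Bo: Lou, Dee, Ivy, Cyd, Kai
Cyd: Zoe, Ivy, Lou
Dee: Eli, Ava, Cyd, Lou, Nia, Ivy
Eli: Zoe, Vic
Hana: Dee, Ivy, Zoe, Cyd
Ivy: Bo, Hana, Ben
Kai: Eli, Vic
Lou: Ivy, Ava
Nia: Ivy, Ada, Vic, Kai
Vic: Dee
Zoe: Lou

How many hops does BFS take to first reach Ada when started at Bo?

3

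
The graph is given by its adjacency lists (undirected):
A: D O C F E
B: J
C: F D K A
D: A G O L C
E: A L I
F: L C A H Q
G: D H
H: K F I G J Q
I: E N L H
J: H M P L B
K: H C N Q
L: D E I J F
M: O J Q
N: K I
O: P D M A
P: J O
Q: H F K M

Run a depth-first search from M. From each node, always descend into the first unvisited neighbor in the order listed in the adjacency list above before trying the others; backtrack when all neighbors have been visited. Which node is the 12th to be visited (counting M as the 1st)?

Visit M
M → O
O → P
P → J
J → H
H → K
K → C
C → F
F → L
L → D
D → A
A → E
E → I
I → N
D → G
F → Q
J → B

Visit order: M, O, P, J, H, K, C, F, L, D, A, E, I, N, G, Q, B

E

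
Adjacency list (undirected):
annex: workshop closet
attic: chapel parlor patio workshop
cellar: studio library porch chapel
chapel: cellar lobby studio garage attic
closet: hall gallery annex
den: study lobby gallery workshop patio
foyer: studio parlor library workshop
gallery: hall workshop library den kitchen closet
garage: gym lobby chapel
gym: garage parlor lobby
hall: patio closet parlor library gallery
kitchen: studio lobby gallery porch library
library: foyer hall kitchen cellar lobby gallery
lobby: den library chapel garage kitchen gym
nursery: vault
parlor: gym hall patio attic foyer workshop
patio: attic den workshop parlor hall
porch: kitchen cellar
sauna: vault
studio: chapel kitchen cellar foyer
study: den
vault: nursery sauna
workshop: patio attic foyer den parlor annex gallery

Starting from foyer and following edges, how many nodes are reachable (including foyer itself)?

20

BFS from foyer visits: foyer, studio, parlor, library, workshop, chapel, kitchen, cellar, gym, hall, patio, attic, lobby, gallery, den, annex, garage, porch, closet, study
Reachable nodes: 20 of 23 total.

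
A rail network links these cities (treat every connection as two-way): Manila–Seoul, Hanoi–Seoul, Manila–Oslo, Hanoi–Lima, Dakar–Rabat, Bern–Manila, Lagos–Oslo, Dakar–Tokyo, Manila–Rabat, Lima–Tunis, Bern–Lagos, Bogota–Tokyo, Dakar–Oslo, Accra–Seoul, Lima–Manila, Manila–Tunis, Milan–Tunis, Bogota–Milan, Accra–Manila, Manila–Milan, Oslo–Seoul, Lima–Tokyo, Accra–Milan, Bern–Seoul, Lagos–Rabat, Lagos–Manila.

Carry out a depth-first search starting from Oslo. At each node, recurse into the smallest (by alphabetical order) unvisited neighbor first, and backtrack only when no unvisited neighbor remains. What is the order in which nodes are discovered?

Visit Oslo
Oslo → Dakar
Dakar → Rabat
Rabat → Lagos
Lagos → Bern
Bern → Manila
Manila → Accra
Accra → Milan
Milan → Bogota
Bogota → Tokyo
Tokyo → Lima
Lima → Hanoi
Hanoi → Seoul
Lima → Tunis

Oslo, Dakar, Rabat, Lagos, Bern, Manila, Accra, Milan, Bogota, Tokyo, Lima, Hanoi, Seoul, Tunis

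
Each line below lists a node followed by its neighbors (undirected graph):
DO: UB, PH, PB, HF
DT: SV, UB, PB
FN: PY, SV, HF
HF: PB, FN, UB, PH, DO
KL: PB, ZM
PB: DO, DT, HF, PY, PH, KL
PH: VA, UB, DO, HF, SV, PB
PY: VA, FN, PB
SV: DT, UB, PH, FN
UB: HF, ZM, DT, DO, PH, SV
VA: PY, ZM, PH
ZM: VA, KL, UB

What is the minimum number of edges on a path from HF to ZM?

2

Level 0: HF
Level 1: DO, FN, PB, PH, UB
Level 2: DT, KL, PY, SV, VA, ZM
ZM first appears at level 2.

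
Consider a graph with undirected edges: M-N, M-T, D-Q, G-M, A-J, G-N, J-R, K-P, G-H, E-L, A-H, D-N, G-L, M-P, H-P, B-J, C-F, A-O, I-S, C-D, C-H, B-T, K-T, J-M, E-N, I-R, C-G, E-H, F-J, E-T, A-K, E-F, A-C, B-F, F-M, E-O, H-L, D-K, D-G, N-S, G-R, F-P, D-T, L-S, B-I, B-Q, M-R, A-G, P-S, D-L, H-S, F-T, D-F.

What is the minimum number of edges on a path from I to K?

Level 0: I
Level 1: B, R, S
Level 2: F, G, H, J, L, M, N, P, Q, T
Level 3: A, C, D, E, K
Level 4: O
K first appears at level 3.

3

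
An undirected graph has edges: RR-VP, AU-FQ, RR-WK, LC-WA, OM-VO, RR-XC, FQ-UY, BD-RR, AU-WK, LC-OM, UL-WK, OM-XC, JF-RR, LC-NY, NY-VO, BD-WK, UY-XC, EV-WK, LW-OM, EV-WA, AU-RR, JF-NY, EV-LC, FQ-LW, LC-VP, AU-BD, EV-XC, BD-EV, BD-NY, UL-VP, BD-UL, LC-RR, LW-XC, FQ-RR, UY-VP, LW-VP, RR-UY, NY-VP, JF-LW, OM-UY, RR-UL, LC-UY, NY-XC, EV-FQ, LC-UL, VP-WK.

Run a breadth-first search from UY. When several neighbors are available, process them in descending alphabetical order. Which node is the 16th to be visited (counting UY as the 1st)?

VO

Visit UY; enqueue XC, VP, RR, OM, LC, FQ → queue [XC, VP, RR, OM, LC, FQ]
Visit XC; enqueue NY, LW, EV → queue [VP, RR, OM, LC, FQ, NY, LW, EV]
Visit VP; enqueue WK, UL → queue [RR, OM, LC, FQ, NY, LW, EV, WK, UL]
Visit RR; enqueue JF, BD, AU → queue [OM, LC, FQ, NY, LW, EV, WK, UL, JF, BD, AU]
Visit OM; enqueue VO → queue [LC, FQ, NY, LW, EV, WK, UL, JF, BD, AU, VO]
Visit LC; enqueue WA → queue [FQ, NY, LW, EV, WK, UL, JF, BD, AU, VO, WA]
Visit FQ → queue [NY, LW, EV, WK, UL, JF, BD, AU, VO, WA]
Visit NY → queue [LW, EV, WK, UL, JF, BD, AU, VO, WA]
Visit LW → queue [EV, WK, UL, JF, BD, AU, VO, WA]
Visit EV → queue [WK, UL, JF, BD, AU, VO, WA]
Visit WK → queue [UL, JF, BD, AU, VO, WA]
Visit UL → queue [JF, BD, AU, VO, WA]
Visit JF → queue [BD, AU, VO, WA]
Visit BD → queue [AU, VO, WA]
Visit AU → queue [VO, WA]
Visit VO → queue [WA]
Visit WA → queue []

Visit order: UY, XC, VP, RR, OM, LC, FQ, NY, LW, EV, WK, UL, JF, BD, AU, VO, WA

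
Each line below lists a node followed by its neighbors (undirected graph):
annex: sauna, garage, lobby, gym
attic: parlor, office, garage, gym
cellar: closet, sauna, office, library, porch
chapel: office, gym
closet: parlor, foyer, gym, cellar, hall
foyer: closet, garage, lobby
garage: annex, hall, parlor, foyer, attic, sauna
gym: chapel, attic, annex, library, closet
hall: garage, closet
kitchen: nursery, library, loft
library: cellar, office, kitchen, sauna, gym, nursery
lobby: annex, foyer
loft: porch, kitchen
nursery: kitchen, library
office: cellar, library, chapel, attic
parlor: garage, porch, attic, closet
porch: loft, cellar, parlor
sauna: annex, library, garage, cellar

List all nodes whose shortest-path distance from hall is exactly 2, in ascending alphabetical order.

Level 0: hall
Level 1: closet, garage
Level 2: annex, attic, cellar, foyer, gym, parlor, sauna
Level 3: chapel, library, lobby, office, porch
Level 4: kitchen, loft, nursery

annex, attic, cellar, foyer, gym, parlor, sauna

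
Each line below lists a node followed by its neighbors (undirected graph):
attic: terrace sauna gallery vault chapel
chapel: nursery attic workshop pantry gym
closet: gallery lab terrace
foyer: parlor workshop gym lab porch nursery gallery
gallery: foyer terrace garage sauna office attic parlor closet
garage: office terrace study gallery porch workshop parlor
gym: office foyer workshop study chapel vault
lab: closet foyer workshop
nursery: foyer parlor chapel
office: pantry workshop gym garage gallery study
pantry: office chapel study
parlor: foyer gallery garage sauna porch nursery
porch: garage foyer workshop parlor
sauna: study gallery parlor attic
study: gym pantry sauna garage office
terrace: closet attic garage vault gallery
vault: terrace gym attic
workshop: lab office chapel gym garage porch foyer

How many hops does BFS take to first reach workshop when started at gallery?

2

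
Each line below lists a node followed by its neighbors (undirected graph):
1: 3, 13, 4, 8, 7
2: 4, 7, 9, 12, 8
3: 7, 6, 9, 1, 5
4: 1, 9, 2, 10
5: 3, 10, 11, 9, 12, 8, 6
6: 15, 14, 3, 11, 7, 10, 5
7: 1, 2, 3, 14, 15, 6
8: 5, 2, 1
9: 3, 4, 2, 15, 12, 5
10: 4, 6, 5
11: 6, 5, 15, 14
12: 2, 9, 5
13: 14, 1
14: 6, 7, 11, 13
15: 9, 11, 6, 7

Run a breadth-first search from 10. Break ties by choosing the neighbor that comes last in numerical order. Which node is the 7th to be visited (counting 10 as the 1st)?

11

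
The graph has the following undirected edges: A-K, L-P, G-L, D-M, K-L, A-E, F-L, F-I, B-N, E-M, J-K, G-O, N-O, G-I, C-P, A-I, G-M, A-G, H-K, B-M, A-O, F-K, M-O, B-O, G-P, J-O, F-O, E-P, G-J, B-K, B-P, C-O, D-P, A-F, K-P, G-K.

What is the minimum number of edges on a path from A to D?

3

Level 0: A
Level 1: E, F, G, I, K, O
Level 2: B, C, H, J, L, M, N, P
Level 3: D
D first appears at level 3.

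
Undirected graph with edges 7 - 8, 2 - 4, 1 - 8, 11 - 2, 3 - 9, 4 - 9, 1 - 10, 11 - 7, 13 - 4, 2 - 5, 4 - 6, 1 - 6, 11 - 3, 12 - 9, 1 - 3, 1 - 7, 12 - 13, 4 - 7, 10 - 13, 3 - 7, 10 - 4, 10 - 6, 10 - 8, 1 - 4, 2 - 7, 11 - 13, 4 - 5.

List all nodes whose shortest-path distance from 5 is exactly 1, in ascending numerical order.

2, 4

Level 0: 5
Level 1: 2, 4
Level 2: 1, 6, 7, 9, 10, 11, 13
Level 3: 3, 8, 12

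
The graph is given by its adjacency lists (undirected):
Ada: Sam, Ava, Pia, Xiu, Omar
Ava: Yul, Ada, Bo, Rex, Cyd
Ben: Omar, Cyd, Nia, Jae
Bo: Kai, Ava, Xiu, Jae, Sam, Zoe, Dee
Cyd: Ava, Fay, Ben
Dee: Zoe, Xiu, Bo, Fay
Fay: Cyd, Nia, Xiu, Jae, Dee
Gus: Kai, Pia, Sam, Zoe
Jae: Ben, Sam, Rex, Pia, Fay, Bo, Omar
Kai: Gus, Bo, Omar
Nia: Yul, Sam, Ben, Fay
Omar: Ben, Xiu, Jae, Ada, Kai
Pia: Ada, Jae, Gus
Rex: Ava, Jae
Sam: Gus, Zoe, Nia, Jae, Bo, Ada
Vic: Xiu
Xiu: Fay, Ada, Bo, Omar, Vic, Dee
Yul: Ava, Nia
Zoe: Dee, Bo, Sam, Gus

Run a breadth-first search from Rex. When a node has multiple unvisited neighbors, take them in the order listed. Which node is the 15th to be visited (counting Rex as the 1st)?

Visit Rex; enqueue Ava, Jae → queue [Ava, Jae]
Visit Ava; enqueue Yul, Ada, Bo, Cyd → queue [Jae, Yul, Ada, Bo, Cyd]
Visit Jae; enqueue Ben, Sam, Pia, Fay, Omar → queue [Yul, Ada, Bo, Cyd, Ben, Sam, Pia, Fay, Omar]
Visit Yul; enqueue Nia → queue [Ada, Bo, Cyd, Ben, Sam, Pia, Fay, Omar, Nia]
Visit Ada; enqueue Xiu → queue [Bo, Cyd, Ben, Sam, Pia, Fay, Omar, Nia, Xiu]
Visit Bo; enqueue Kai, Zoe, Dee → queue [Cyd, Ben, Sam, Pia, Fay, Omar, Nia, Xiu, Kai, Zoe, Dee]
Visit Cyd → queue [Ben, Sam, Pia, Fay, Omar, Nia, Xiu, Kai, Zoe, Dee]
Visit Ben → queue [Sam, Pia, Fay, Omar, Nia, Xiu, Kai, Zoe, Dee]
Visit Sam; enqueue Gus → queue [Pia, Fay, Omar, Nia, Xiu, Kai, Zoe, Dee, Gus]
Visit Pia → queue [Fay, Omar, Nia, Xiu, Kai, Zoe, Dee, Gus]
Visit Fay → queue [Omar, Nia, Xiu, Kai, Zoe, Dee, Gus]
Visit Omar → queue [Nia, Xiu, Kai, Zoe, Dee, Gus]
Visit Nia → queue [Xiu, Kai, Zoe, Dee, Gus]
Visit Xiu; enqueue Vic → queue [Kai, Zoe, Dee, Gus, Vic]
Visit Kai → queue [Zoe, Dee, Gus, Vic]
Visit Zoe → queue [Dee, Gus, Vic]
Visit Dee → queue [Gus, Vic]
Visit Gus → queue [Vic]
Visit Vic → queue []

Visit order: Rex, Ava, Jae, Yul, Ada, Bo, Cyd, Ben, Sam, Pia, Fay, Omar, Nia, Xiu, Kai, Zoe, Dee, Gus, Vic

Kai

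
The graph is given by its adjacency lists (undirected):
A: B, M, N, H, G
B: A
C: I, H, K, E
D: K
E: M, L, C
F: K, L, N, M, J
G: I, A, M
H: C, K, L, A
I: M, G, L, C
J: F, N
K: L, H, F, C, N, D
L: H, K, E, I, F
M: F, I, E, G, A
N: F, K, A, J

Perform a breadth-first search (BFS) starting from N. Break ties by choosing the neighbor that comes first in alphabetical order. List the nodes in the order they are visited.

Visit N; enqueue A, F, J, K → queue [A, F, J, K]
Visit A; enqueue B, G, H, M → queue [F, J, K, B, G, H, M]
Visit F; enqueue L → queue [J, K, B, G, H, M, L]
Visit J → queue [K, B, G, H, M, L]
Visit K; enqueue C, D → queue [B, G, H, M, L, C, D]
Visit B → queue [G, H, M, L, C, D]
Visit G; enqueue I → queue [H, M, L, C, D, I]
Visit H → queue [M, L, C, D, I]
Visit M; enqueue E → queue [L, C, D, I, E]
Visit L → queue [C, D, I, E]
Visit C → queue [D, I, E]
Visit D → queue [I, E]
Visit I → queue [E]
Visit E → queue []

N → A → F → J → K → B → G → H → M → L → C → D → I → E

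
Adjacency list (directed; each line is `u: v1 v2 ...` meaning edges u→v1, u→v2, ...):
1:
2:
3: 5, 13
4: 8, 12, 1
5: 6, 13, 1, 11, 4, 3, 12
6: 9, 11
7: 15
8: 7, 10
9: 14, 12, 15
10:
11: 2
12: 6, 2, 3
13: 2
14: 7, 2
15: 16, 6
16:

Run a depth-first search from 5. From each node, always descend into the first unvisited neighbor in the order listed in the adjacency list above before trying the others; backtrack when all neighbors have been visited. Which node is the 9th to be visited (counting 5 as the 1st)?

Visit 5
5 → 6
6 → 9
9 → 14
14 → 7
7 → 15
15 → 16
14 → 2
9 → 12
12 → 3
3 → 13
6 → 11
5 → 1
5 → 4
4 → 8
8 → 10

Visit order: 5, 6, 9, 14, 7, 15, 16, 2, 12, 3, 13, 11, 1, 4, 8, 10

12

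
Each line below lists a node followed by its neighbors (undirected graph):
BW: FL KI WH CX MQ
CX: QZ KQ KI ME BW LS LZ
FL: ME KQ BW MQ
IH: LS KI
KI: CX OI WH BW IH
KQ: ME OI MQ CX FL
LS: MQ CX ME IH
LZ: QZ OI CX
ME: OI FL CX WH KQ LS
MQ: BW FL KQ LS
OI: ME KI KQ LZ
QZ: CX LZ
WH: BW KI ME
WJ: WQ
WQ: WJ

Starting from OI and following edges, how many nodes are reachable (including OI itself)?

13

BFS from OI visits: OI, KI, KQ, LZ, ME, BW, CX, IH, WH, FL, MQ, QZ, LS
Reachable nodes: 13 of 15 total.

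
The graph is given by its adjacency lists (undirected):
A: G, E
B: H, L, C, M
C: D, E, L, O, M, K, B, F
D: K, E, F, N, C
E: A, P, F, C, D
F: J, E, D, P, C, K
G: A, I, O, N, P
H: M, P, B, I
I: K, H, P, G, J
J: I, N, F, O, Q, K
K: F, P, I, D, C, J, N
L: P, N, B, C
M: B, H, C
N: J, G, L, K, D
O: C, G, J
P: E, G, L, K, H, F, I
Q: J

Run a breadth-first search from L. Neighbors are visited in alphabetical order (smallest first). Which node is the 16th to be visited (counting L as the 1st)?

Visit L; enqueue B, C, N, P → queue [B, C, N, P]
Visit B; enqueue H, M → queue [C, N, P, H, M]
Visit C; enqueue D, E, F, K, O → queue [N, P, H, M, D, E, F, K, O]
Visit N; enqueue G, J → queue [P, H, M, D, E, F, K, O, G, J]
Visit P; enqueue I → queue [H, M, D, E, F, K, O, G, J, I]
Visit H → queue [M, D, E, F, K, O, G, J, I]
Visit M → queue [D, E, F, K, O, G, J, I]
Visit D → queue [E, F, K, O, G, J, I]
Visit E; enqueue A → queue [F, K, O, G, J, I, A]
Visit F → queue [K, O, G, J, I, A]
Visit K → queue [O, G, J, I, A]
Visit O → queue [G, J, I, A]
Visit G → queue [J, I, A]
Visit J; enqueue Q → queue [I, A, Q]
Visit I → queue [A, Q]
Visit A → queue [Q]
Visit Q → queue []

Visit order: L, B, C, N, P, H, M, D, E, F, K, O, G, J, I, A, Q

A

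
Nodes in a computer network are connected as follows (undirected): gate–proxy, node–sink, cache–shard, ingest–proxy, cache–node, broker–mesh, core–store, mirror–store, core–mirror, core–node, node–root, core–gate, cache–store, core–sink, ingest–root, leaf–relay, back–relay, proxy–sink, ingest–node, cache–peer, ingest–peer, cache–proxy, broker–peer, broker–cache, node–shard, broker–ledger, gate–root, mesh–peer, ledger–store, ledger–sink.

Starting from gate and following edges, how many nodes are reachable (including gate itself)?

BFS from gate visits: gate, root, proxy, core, node, ingest, sink, cache, store, mirror, shard, peer, ledger, broker, mesh
Reachable nodes: 15 of 18 total.

15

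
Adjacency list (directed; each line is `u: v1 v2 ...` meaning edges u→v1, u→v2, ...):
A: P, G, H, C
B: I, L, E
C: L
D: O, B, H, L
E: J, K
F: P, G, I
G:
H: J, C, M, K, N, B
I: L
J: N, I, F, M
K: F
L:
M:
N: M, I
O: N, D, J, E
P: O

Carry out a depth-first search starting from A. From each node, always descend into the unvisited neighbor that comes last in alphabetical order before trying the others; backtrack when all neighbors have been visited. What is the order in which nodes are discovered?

Visit A
A → P
P → O
O → N
N → M
N → I
I → L
O → J
J → F
F → G
O → E
E → K
O → D
D → H
H → C
H → B

A P O N M I L J F G E K D H C B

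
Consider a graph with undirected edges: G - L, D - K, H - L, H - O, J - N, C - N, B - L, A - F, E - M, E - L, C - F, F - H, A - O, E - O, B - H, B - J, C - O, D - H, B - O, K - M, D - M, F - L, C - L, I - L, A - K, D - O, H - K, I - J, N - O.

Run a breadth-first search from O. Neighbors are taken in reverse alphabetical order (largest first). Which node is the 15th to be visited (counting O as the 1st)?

G

Visit O; enqueue N, H, E, D, C, B, A → queue [N, H, E, D, C, B, A]
Visit N; enqueue J → queue [H, E, D, C, B, A, J]
Visit H; enqueue L, K, F → queue [E, D, C, B, A, J, L, K, F]
Visit E; enqueue M → queue [D, C, B, A, J, L, K, F, M]
Visit D → queue [C, B, A, J, L, K, F, M]
Visit C → queue [B, A, J, L, K, F, M]
Visit B → queue [A, J, L, K, F, M]
Visit A → queue [J, L, K, F, M]
Visit J; enqueue I → queue [L, K, F, M, I]
Visit L; enqueue G → queue [K, F, M, I, G]
Visit K → queue [F, M, I, G]
Visit F → queue [M, I, G]
Visit M → queue [I, G]
Visit I → queue [G]
Visit G → queue []

Visit order: O, N, H, E, D, C, B, A, J, L, K, F, M, I, G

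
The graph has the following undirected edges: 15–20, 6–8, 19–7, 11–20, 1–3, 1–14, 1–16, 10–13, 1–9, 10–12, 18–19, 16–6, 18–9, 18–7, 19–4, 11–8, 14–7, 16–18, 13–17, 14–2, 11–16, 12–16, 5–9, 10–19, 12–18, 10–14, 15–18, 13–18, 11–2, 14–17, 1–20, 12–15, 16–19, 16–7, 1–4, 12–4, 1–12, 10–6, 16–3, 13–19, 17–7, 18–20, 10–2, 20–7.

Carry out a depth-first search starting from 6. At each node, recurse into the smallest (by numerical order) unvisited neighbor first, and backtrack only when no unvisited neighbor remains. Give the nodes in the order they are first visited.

Visit 6
6 → 8
8 → 11
11 → 2
2 → 10
10 → 12
12 → 1
1 → 3
3 → 16
16 → 7
7 → 14
14 → 17
17 → 13
13 → 18
18 → 9
9 → 5
18 → 15
15 → 20
18 → 19
19 → 4

6, 8, 11, 2, 10, 12, 1, 3, 16, 7, 14, 17, 13, 18, 9, 5, 15, 20, 19, 4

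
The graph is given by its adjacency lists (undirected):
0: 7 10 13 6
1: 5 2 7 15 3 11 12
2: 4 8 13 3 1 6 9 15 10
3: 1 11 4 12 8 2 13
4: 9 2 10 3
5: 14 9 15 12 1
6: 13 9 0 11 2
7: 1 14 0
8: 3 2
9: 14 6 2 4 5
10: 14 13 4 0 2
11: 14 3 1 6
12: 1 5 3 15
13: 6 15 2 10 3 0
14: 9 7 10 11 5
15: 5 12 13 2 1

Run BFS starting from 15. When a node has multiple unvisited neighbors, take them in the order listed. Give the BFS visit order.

15 → 5 → 12 → 13 → 2 → 1 → 14 → 9 → 3 → 6 → 10 → 0 → 4 → 8 → 7 → 11

Visit 15; enqueue 5, 12, 13, 2, 1 → queue [5, 12, 13, 2, 1]
Visit 5; enqueue 14, 9 → queue [12, 13, 2, 1, 14, 9]
Visit 12; enqueue 3 → queue [13, 2, 1, 14, 9, 3]
Visit 13; enqueue 6, 10, 0 → queue [2, 1, 14, 9, 3, 6, 10, 0]
Visit 2; enqueue 4, 8 → queue [1, 14, 9, 3, 6, 10, 0, 4, 8]
Visit 1; enqueue 7, 11 → queue [14, 9, 3, 6, 10, 0, 4, 8, 7, 11]
Visit 14 → queue [9, 3, 6, 10, 0, 4, 8, 7, 11]
Visit 9 → queue [3, 6, 10, 0, 4, 8, 7, 11]
Visit 3 → queue [6, 10, 0, 4, 8, 7, 11]
Visit 6 → queue [10, 0, 4, 8, 7, 11]
Visit 10 → queue [0, 4, 8, 7, 11]
Visit 0 → queue [4, 8, 7, 11]
Visit 4 → queue [8, 7, 11]
Visit 8 → queue [7, 11]
Visit 7 → queue [11]
Visit 11 → queue []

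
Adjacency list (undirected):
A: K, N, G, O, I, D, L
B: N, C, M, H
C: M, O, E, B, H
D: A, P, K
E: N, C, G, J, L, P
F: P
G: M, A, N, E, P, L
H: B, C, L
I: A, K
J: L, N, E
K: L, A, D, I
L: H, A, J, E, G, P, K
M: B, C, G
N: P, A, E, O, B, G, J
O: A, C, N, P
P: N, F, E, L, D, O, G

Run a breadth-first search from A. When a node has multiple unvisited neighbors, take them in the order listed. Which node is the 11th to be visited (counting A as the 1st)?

B

Visit A; enqueue K, N, G, O, I, D, L → queue [K, N, G, O, I, D, L]
Visit K → queue [N, G, O, I, D, L]
Visit N; enqueue P, E, B, J → queue [G, O, I, D, L, P, E, B, J]
Visit G; enqueue M → queue [O, I, D, L, P, E, B, J, M]
Visit O; enqueue C → queue [I, D, L, P, E, B, J, M, C]
Visit I → queue [D, L, P, E, B, J, M, C]
Visit D → queue [L, P, E, B, J, M, C]
Visit L; enqueue H → queue [P, E, B, J, M, C, H]
Visit P; enqueue F → queue [E, B, J, M, C, H, F]
Visit E → queue [B, J, M, C, H, F]
Visit B → queue [J, M, C, H, F]
Visit J → queue [M, C, H, F]
Visit M → queue [C, H, F]
Visit C → queue [H, F]
Visit H → queue [F]
Visit F → queue []

Visit order: A, K, N, G, O, I, D, L, P, E, B, J, M, C, H, F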